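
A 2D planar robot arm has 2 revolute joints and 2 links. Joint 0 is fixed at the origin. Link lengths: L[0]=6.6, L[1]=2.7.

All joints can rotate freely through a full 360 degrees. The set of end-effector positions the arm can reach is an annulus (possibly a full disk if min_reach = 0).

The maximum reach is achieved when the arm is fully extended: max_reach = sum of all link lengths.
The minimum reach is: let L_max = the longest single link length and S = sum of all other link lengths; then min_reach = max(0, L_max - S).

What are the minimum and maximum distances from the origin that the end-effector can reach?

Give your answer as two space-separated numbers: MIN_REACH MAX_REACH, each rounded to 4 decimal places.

Answer: 3.9000 9.3000

Derivation:
Link lengths: [6.6, 2.7]
max_reach = 6.6 + 2.7 = 9.3
L_max = max([6.6, 2.7]) = 6.6
S (sum of others) = 9.3 - 6.6 = 2.7
min_reach = max(0, 6.6 - 2.7) = max(0, 3.9) = 3.9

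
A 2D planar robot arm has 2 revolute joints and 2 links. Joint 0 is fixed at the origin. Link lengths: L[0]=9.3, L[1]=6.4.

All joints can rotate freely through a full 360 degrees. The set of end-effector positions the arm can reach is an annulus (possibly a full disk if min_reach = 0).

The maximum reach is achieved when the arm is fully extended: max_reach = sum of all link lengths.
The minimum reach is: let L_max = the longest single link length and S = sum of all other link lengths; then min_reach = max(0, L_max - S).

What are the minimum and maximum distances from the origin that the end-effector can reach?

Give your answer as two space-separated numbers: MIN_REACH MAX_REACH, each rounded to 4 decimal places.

Link lengths: [9.3, 6.4]
max_reach = 9.3 + 6.4 = 15.7
L_max = max([9.3, 6.4]) = 9.3
S (sum of others) = 15.7 - 9.3 = 6.4
min_reach = max(0, 9.3 - 6.4) = max(0, 2.9) = 2.9

Answer: 2.9000 15.7000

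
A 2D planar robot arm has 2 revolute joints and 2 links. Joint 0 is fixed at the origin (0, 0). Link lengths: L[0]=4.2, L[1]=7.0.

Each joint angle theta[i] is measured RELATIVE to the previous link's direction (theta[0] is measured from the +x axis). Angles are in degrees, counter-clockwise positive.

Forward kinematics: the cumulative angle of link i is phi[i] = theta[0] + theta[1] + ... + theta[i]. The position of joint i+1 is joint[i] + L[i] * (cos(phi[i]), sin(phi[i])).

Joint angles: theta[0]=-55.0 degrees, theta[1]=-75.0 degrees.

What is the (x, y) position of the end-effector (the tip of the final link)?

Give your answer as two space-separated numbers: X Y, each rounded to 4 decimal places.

joint[0] = (0.0000, 0.0000)  (base)
link 0: phi[0] = -55 = -55 deg
  cos(-55 deg) = 0.5736, sin(-55 deg) = -0.8192
  joint[1] = (0.0000, 0.0000) + 4.2 * (0.5736, -0.8192) = (0.0000 + 2.4090, 0.0000 + -3.4404) = (2.4090, -3.4404)
link 1: phi[1] = -55 + -75 = -130 deg
  cos(-130 deg) = -0.6428, sin(-130 deg) = -0.7660
  joint[2] = (2.4090, -3.4404) + 7 * (-0.6428, -0.7660) = (2.4090 + -4.4995, -3.4404 + -5.3623) = (-2.0905, -8.8027)
End effector: (-2.0905, -8.8027)

Answer: -2.0905 -8.8027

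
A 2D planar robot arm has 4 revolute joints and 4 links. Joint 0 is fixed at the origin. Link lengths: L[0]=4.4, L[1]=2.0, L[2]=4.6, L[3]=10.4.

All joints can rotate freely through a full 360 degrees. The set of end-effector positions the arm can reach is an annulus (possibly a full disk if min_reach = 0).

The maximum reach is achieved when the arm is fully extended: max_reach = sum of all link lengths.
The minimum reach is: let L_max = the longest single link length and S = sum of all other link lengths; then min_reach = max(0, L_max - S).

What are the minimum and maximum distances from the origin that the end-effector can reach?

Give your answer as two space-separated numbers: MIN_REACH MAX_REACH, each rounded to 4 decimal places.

Link lengths: [4.4, 2.0, 4.6, 10.4]
max_reach = 4.4 + 2 + 4.6 + 10.4 = 21.4
L_max = max([4.4, 2.0, 4.6, 10.4]) = 10.4
S (sum of others) = 21.4 - 10.4 = 11
min_reach = max(0, 10.4 - 11) = max(0, -0.6) = 0

Answer: 0.0000 21.4000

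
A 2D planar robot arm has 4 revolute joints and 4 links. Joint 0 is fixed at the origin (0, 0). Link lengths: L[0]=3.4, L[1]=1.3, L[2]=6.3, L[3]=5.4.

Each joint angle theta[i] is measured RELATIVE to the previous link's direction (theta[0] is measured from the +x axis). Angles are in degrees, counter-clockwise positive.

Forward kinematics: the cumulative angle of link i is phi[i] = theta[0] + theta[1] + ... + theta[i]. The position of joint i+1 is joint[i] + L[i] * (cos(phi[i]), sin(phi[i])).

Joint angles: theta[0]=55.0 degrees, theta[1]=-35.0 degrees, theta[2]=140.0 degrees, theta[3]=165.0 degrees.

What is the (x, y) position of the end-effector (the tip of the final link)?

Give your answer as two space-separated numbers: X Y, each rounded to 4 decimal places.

Answer: 1.6751 2.2872

Derivation:
joint[0] = (0.0000, 0.0000)  (base)
link 0: phi[0] = 55 = 55 deg
  cos(55 deg) = 0.5736, sin(55 deg) = 0.8192
  joint[1] = (0.0000, 0.0000) + 3.4 * (0.5736, 0.8192) = (0.0000 + 1.9502, 0.0000 + 2.7851) = (1.9502, 2.7851)
link 1: phi[1] = 55 + -35 = 20 deg
  cos(20 deg) = 0.9397, sin(20 deg) = 0.3420
  joint[2] = (1.9502, 2.7851) + 1.3 * (0.9397, 0.3420) = (1.9502 + 1.2216, 2.7851 + 0.4446) = (3.1718, 3.2297)
link 2: phi[2] = 55 + -35 + 140 = 160 deg
  cos(160 deg) = -0.9397, sin(160 deg) = 0.3420
  joint[3] = (3.1718, 3.2297) + 6.3 * (-0.9397, 0.3420) = (3.1718 + -5.9201, 3.2297 + 2.1547) = (-2.7483, 5.3845)
link 3: phi[3] = 55 + -35 + 140 + 165 = 325 deg
  cos(325 deg) = 0.8192, sin(325 deg) = -0.5736
  joint[4] = (-2.7483, 5.3845) + 5.4 * (0.8192, -0.5736) = (-2.7483 + 4.4234, 5.3845 + -3.0973) = (1.6751, 2.2872)
End effector: (1.6751, 2.2872)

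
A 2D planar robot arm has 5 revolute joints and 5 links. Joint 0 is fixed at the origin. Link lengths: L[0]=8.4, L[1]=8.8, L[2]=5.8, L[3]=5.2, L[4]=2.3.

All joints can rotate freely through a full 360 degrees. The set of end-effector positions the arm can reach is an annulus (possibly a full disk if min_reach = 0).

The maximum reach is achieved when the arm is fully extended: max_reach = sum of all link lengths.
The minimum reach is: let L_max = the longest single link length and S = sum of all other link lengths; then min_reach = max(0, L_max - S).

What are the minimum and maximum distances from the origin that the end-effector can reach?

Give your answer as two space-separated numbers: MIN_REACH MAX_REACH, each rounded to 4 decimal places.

Link lengths: [8.4, 8.8, 5.8, 5.2, 2.3]
max_reach = 8.4 + 8.8 + 5.8 + 5.2 + 2.3 = 30.5
L_max = max([8.4, 8.8, 5.8, 5.2, 2.3]) = 8.8
S (sum of others) = 30.5 - 8.8 = 21.7
min_reach = max(0, 8.8 - 21.7) = max(0, -12.9) = 0

Answer: 0.0000 30.5000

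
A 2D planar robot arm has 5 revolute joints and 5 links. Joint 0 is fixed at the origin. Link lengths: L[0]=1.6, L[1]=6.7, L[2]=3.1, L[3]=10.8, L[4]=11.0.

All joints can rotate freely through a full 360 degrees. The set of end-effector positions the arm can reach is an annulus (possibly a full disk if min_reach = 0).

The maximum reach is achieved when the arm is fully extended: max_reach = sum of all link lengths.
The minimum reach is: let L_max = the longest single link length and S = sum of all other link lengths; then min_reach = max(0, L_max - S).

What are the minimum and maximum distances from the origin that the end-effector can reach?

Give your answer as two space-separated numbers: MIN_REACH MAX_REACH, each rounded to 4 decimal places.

Link lengths: [1.6, 6.7, 3.1, 10.8, 11.0]
max_reach = 1.6 + 6.7 + 3.1 + 10.8 + 11 = 33.2
L_max = max([1.6, 6.7, 3.1, 10.8, 11.0]) = 11
S (sum of others) = 33.2 - 11 = 22.2
min_reach = max(0, 11 - 22.2) = max(0, -11.2) = 0

Answer: 0.0000 33.2000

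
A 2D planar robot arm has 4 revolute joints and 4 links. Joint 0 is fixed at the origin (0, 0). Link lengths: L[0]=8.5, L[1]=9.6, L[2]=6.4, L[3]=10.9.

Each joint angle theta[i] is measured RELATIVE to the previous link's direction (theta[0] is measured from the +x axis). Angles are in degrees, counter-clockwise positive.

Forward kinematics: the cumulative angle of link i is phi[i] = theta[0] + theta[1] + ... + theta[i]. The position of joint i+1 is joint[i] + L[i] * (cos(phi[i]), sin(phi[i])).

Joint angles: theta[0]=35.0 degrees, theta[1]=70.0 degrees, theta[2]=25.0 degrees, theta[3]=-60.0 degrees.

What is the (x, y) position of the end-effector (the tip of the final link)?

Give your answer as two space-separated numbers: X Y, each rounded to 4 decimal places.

joint[0] = (0.0000, 0.0000)  (base)
link 0: phi[0] = 35 = 35 deg
  cos(35 deg) = 0.8192, sin(35 deg) = 0.5736
  joint[1] = (0.0000, 0.0000) + 8.5 * (0.8192, 0.5736) = (0.0000 + 6.9628, 0.0000 + 4.8754) = (6.9628, 4.8754)
link 1: phi[1] = 35 + 70 = 105 deg
  cos(105 deg) = -0.2588, sin(105 deg) = 0.9659
  joint[2] = (6.9628, 4.8754) + 9.6 * (-0.2588, 0.9659) = (6.9628 + -2.4847, 4.8754 + 9.2729) = (4.4781, 14.1483)
link 2: phi[2] = 35 + 70 + 25 = 130 deg
  cos(130 deg) = -0.6428, sin(130 deg) = 0.7660
  joint[3] = (4.4781, 14.1483) + 6.4 * (-0.6428, 0.7660) = (4.4781 + -4.1138, 14.1483 + 4.9027) = (0.3643, 19.0510)
link 3: phi[3] = 35 + 70 + 25 + -60 = 70 deg
  cos(70 deg) = 0.3420, sin(70 deg) = 0.9397
  joint[4] = (0.3643, 19.0510) + 10.9 * (0.3420, 0.9397) = (0.3643 + 3.7280, 19.0510 + 10.2426) = (4.0923, 29.2936)
End effector: (4.0923, 29.2936)

Answer: 4.0923 29.2936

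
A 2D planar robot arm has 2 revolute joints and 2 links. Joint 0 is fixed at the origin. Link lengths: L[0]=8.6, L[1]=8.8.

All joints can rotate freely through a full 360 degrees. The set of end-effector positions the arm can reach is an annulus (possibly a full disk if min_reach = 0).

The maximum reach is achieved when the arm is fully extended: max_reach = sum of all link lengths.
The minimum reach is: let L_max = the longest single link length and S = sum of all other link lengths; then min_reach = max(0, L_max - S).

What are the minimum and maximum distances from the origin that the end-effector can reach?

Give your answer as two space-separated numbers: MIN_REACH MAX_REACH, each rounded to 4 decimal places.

Answer: 0.2000 17.4000

Derivation:
Link lengths: [8.6, 8.8]
max_reach = 8.6 + 8.8 = 17.4
L_max = max([8.6, 8.8]) = 8.8
S (sum of others) = 17.4 - 8.8 = 8.6
min_reach = max(0, 8.8 - 8.6) = max(0, 0.2) = 0.2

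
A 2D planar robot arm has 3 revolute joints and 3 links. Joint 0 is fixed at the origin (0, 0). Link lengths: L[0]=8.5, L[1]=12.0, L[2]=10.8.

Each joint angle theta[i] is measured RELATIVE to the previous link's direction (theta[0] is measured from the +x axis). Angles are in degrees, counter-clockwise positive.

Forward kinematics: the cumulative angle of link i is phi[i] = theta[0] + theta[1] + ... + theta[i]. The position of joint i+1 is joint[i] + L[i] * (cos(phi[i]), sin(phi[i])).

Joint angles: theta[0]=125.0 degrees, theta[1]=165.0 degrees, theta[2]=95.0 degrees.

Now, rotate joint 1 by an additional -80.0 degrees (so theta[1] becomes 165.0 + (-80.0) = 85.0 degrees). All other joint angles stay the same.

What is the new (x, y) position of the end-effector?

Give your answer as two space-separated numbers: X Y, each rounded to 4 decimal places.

joint[0] = (0.0000, 0.0000)  (base)
link 0: phi[0] = 125 = 125 deg
  cos(125 deg) = -0.5736, sin(125 deg) = 0.8192
  joint[1] = (0.0000, 0.0000) + 8.5 * (-0.5736, 0.8192) = (0.0000 + -4.8754, 0.0000 + 6.9628) = (-4.8754, 6.9628)
link 1: phi[1] = 125 + 85 = 210 deg
  cos(210 deg) = -0.8660, sin(210 deg) = -0.5000
  joint[2] = (-4.8754, 6.9628) + 12 * (-0.8660, -0.5000) = (-4.8754 + -10.3923, 6.9628 + -6.0000) = (-15.2677, 0.9628)
link 2: phi[2] = 125 + 85 + 95 = 305 deg
  cos(305 deg) = 0.5736, sin(305 deg) = -0.8192
  joint[3] = (-15.2677, 0.9628) + 10.8 * (0.5736, -0.8192) = (-15.2677 + 6.1946, 0.9628 + -8.8468) = (-9.0731, -7.8840)
End effector: (-9.0731, -7.8840)

Answer: -9.0731 -7.8840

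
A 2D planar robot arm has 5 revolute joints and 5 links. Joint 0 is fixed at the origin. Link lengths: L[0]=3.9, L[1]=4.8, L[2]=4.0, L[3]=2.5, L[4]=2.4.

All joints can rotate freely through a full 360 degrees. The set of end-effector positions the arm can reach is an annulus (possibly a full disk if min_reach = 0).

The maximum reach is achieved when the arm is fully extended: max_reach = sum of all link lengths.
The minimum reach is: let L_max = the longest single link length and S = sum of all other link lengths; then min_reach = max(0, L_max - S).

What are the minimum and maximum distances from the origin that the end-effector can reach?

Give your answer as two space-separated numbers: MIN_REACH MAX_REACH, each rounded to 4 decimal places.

Link lengths: [3.9, 4.8, 4.0, 2.5, 2.4]
max_reach = 3.9 + 4.8 + 4 + 2.5 + 2.4 = 17.6
L_max = max([3.9, 4.8, 4.0, 2.5, 2.4]) = 4.8
S (sum of others) = 17.6 - 4.8 = 12.8
min_reach = max(0, 4.8 - 12.8) = max(0, -8) = 0

Answer: 0.0000 17.6000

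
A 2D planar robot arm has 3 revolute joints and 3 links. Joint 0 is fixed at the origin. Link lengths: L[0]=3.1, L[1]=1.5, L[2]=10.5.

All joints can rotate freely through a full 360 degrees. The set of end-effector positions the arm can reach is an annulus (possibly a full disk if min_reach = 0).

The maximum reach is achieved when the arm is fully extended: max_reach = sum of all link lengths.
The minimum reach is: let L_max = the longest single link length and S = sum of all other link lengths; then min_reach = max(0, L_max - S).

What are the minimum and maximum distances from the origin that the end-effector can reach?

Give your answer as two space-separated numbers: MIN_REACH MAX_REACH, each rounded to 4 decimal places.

Link lengths: [3.1, 1.5, 10.5]
max_reach = 3.1 + 1.5 + 10.5 = 15.1
L_max = max([3.1, 1.5, 10.5]) = 10.5
S (sum of others) = 15.1 - 10.5 = 4.6
min_reach = max(0, 10.5 - 4.6) = max(0, 5.9) = 5.9

Answer: 5.9000 15.1000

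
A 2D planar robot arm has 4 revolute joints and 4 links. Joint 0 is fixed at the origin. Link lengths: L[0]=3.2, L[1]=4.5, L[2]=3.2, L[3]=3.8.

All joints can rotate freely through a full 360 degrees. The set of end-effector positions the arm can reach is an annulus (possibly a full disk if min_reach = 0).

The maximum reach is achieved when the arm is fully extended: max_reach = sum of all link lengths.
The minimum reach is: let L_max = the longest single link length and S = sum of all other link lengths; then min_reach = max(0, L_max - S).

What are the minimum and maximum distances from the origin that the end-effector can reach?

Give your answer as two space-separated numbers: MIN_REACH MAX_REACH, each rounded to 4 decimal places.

Answer: 0.0000 14.7000

Derivation:
Link lengths: [3.2, 4.5, 3.2, 3.8]
max_reach = 3.2 + 4.5 + 3.2 + 3.8 = 14.7
L_max = max([3.2, 4.5, 3.2, 3.8]) = 4.5
S (sum of others) = 14.7 - 4.5 = 10.2
min_reach = max(0, 4.5 - 10.2) = max(0, -5.7) = 0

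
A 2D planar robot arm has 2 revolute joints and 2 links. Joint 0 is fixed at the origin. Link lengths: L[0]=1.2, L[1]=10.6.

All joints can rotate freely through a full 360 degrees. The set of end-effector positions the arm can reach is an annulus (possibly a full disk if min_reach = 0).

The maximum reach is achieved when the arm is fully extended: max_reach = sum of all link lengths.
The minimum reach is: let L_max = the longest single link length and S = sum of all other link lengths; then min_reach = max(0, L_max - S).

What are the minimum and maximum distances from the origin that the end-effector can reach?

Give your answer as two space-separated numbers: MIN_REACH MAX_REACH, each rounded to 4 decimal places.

Answer: 9.4000 11.8000

Derivation:
Link lengths: [1.2, 10.6]
max_reach = 1.2 + 10.6 = 11.8
L_max = max([1.2, 10.6]) = 10.6
S (sum of others) = 11.8 - 10.6 = 1.2
min_reach = max(0, 10.6 - 1.2) = max(0, 9.4) = 9.4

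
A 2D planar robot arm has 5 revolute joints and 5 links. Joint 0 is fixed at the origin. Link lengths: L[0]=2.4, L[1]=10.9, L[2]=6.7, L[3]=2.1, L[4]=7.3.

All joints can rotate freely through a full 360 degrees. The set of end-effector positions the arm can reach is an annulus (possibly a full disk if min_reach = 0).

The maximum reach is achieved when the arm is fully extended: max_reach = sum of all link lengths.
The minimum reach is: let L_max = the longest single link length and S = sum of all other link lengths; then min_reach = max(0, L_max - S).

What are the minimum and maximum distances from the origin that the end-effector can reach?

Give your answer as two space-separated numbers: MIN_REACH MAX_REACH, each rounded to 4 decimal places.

Link lengths: [2.4, 10.9, 6.7, 2.1, 7.3]
max_reach = 2.4 + 10.9 + 6.7 + 2.1 + 7.3 = 29.4
L_max = max([2.4, 10.9, 6.7, 2.1, 7.3]) = 10.9
S (sum of others) = 29.4 - 10.9 = 18.5
min_reach = max(0, 10.9 - 18.5) = max(0, -7.6) = 0

Answer: 0.0000 29.4000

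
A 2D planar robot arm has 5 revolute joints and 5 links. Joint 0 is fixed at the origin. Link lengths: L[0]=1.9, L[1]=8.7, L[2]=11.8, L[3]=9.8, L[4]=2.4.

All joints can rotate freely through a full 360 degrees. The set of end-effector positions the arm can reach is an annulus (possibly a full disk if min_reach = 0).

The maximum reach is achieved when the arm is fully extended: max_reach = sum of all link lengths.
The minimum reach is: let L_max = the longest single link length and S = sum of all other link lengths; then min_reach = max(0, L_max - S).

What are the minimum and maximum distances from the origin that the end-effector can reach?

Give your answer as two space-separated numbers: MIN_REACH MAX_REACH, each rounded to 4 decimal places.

Link lengths: [1.9, 8.7, 11.8, 9.8, 2.4]
max_reach = 1.9 + 8.7 + 11.8 + 9.8 + 2.4 = 34.6
L_max = max([1.9, 8.7, 11.8, 9.8, 2.4]) = 11.8
S (sum of others) = 34.6 - 11.8 = 22.8
min_reach = max(0, 11.8 - 22.8) = max(0, -11) = 0

Answer: 0.0000 34.6000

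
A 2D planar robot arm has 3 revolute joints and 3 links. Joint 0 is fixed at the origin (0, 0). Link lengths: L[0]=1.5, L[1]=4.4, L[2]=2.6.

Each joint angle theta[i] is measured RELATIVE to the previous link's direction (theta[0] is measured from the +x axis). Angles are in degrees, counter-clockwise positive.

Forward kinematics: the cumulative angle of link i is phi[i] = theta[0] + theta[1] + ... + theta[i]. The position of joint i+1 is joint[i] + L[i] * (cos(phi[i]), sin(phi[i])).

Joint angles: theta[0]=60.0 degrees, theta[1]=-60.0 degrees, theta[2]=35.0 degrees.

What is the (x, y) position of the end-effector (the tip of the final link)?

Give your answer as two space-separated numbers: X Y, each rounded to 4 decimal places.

joint[0] = (0.0000, 0.0000)  (base)
link 0: phi[0] = 60 = 60 deg
  cos(60 deg) = 0.5000, sin(60 deg) = 0.8660
  joint[1] = (0.0000, 0.0000) + 1.5 * (0.5000, 0.8660) = (0.0000 + 0.7500, 0.0000 + 1.2990) = (0.7500, 1.2990)
link 1: phi[1] = 60 + -60 = 0 deg
  cos(0 deg) = 1.0000, sin(0 deg) = 0.0000
  joint[2] = (0.7500, 1.2990) + 4.4 * (1.0000, 0.0000) = (0.7500 + 4.4000, 1.2990 + 0.0000) = (5.1500, 1.2990)
link 2: phi[2] = 60 + -60 + 35 = 35 deg
  cos(35 deg) = 0.8192, sin(35 deg) = 0.5736
  joint[3] = (5.1500, 1.2990) + 2.6 * (0.8192, 0.5736) = (5.1500 + 2.1298, 1.2990 + 1.4913) = (7.2798, 2.7903)
End effector: (7.2798, 2.7903)

Answer: 7.2798 2.7903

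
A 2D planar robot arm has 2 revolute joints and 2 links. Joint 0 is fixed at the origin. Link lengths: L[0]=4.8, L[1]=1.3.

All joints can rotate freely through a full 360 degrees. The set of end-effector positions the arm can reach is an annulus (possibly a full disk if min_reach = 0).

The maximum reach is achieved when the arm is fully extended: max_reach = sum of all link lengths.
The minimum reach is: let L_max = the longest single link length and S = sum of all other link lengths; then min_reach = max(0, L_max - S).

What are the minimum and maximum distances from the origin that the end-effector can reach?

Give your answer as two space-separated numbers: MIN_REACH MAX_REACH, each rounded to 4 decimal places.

Answer: 3.5000 6.1000

Derivation:
Link lengths: [4.8, 1.3]
max_reach = 4.8 + 1.3 = 6.1
L_max = max([4.8, 1.3]) = 4.8
S (sum of others) = 6.1 - 4.8 = 1.3
min_reach = max(0, 4.8 - 1.3) = max(0, 3.5) = 3.5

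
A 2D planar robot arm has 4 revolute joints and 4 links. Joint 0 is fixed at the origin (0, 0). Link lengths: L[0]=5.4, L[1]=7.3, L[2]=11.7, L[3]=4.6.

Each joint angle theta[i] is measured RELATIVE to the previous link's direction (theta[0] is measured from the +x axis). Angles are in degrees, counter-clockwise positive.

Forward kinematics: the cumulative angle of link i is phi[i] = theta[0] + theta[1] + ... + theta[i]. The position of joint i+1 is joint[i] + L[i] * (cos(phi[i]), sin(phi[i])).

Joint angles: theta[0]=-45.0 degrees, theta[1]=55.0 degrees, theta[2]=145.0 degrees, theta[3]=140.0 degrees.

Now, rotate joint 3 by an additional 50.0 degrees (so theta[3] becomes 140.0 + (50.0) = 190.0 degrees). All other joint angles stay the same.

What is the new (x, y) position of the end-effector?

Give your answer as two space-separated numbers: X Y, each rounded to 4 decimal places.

joint[0] = (0.0000, 0.0000)  (base)
link 0: phi[0] = -45 = -45 deg
  cos(-45 deg) = 0.7071, sin(-45 deg) = -0.7071
  joint[1] = (0.0000, 0.0000) + 5.4 * (0.7071, -0.7071) = (0.0000 + 3.8184, 0.0000 + -3.8184) = (3.8184, -3.8184)
link 1: phi[1] = -45 + 55 = 10 deg
  cos(10 deg) = 0.9848, sin(10 deg) = 0.1736
  joint[2] = (3.8184, -3.8184) + 7.3 * (0.9848, 0.1736) = (3.8184 + 7.1891, -3.8184 + 1.2676) = (11.0075, -2.5507)
link 2: phi[2] = -45 + 55 + 145 = 155 deg
  cos(155 deg) = -0.9063, sin(155 deg) = 0.4226
  joint[3] = (11.0075, -2.5507) + 11.7 * (-0.9063, 0.4226) = (11.0075 + -10.6038, -2.5507 + 4.9446) = (0.4037, 2.3939)
link 3: phi[3] = -45 + 55 + 145 + 190 = 345 deg
  cos(345 deg) = 0.9659, sin(345 deg) = -0.2588
  joint[4] = (0.4037, 2.3939) + 4.6 * (0.9659, -0.2588) = (0.4037 + 4.4433, 2.3939 + -1.1906) = (4.8469, 1.2033)
End effector: (4.8469, 1.2033)

Answer: 4.8469 1.2033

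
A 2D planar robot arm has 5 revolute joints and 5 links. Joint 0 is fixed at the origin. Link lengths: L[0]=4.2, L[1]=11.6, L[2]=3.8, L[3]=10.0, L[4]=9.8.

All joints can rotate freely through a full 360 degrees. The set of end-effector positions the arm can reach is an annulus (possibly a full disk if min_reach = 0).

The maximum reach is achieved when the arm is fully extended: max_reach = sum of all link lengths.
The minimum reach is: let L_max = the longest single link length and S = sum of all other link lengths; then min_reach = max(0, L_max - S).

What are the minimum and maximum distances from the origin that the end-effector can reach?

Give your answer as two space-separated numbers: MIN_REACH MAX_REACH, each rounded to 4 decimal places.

Answer: 0.0000 39.4000

Derivation:
Link lengths: [4.2, 11.6, 3.8, 10.0, 9.8]
max_reach = 4.2 + 11.6 + 3.8 + 10 + 9.8 = 39.4
L_max = max([4.2, 11.6, 3.8, 10.0, 9.8]) = 11.6
S (sum of others) = 39.4 - 11.6 = 27.8
min_reach = max(0, 11.6 - 27.8) = max(0, -16.2) = 0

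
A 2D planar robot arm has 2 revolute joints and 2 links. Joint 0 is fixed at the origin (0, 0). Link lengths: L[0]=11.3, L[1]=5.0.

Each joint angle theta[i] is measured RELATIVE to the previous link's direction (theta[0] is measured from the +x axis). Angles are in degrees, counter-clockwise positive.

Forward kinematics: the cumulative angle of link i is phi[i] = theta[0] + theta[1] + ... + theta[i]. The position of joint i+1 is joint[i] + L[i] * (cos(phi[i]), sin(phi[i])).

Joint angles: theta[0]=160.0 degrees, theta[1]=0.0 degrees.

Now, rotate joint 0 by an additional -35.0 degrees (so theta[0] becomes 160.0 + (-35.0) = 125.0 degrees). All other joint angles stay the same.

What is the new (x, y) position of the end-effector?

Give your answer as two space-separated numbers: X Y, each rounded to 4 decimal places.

joint[0] = (0.0000, 0.0000)  (base)
link 0: phi[0] = 125 = 125 deg
  cos(125 deg) = -0.5736, sin(125 deg) = 0.8192
  joint[1] = (0.0000, 0.0000) + 11.3 * (-0.5736, 0.8192) = (0.0000 + -6.4814, 0.0000 + 9.2564) = (-6.4814, 9.2564)
link 1: phi[1] = 125 + 0 = 125 deg
  cos(125 deg) = -0.5736, sin(125 deg) = 0.8192
  joint[2] = (-6.4814, 9.2564) + 5 * (-0.5736, 0.8192) = (-6.4814 + -2.8679, 9.2564 + 4.0958) = (-9.3493, 13.3522)
End effector: (-9.3493, 13.3522)

Answer: -9.3493 13.3522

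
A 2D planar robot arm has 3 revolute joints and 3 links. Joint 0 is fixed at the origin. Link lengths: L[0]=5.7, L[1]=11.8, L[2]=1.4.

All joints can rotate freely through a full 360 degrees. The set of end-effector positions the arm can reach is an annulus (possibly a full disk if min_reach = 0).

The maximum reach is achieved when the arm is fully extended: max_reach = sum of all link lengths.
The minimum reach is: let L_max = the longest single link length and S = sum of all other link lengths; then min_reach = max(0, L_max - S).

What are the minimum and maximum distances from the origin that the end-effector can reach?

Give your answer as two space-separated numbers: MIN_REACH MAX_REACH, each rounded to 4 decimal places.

Link lengths: [5.7, 11.8, 1.4]
max_reach = 5.7 + 11.8 + 1.4 = 18.9
L_max = max([5.7, 11.8, 1.4]) = 11.8
S (sum of others) = 18.9 - 11.8 = 7.1
min_reach = max(0, 11.8 - 7.1) = max(0, 4.7) = 4.7

Answer: 4.7000 18.9000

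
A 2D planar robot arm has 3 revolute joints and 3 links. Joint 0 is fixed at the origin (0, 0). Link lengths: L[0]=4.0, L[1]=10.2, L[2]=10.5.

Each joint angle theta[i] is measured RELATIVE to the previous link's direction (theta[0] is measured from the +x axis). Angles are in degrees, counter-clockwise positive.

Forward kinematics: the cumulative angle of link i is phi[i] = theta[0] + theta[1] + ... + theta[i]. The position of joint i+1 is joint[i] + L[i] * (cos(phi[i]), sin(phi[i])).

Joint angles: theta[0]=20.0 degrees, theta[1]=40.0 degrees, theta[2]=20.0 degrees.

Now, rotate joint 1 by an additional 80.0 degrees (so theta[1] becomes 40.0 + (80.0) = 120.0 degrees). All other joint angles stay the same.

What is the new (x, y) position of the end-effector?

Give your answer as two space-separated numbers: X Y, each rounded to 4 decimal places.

joint[0] = (0.0000, 0.0000)  (base)
link 0: phi[0] = 20 = 20 deg
  cos(20 deg) = 0.9397, sin(20 deg) = 0.3420
  joint[1] = (0.0000, 0.0000) + 4 * (0.9397, 0.3420) = (0.0000 + 3.7588, 0.0000 + 1.3681) = (3.7588, 1.3681)
link 1: phi[1] = 20 + 120 = 140 deg
  cos(140 deg) = -0.7660, sin(140 deg) = 0.6428
  joint[2] = (3.7588, 1.3681) + 10.2 * (-0.7660, 0.6428) = (3.7588 + -7.8137, 1.3681 + 6.5564) = (-4.0549, 7.9245)
link 2: phi[2] = 20 + 120 + 20 = 160 deg
  cos(160 deg) = -0.9397, sin(160 deg) = 0.3420
  joint[3] = (-4.0549, 7.9245) + 10.5 * (-0.9397, 0.3420) = (-4.0549 + -9.8668, 7.9245 + 3.5912) = (-13.9217, 11.5157)
End effector: (-13.9217, 11.5157)

Answer: -13.9217 11.5157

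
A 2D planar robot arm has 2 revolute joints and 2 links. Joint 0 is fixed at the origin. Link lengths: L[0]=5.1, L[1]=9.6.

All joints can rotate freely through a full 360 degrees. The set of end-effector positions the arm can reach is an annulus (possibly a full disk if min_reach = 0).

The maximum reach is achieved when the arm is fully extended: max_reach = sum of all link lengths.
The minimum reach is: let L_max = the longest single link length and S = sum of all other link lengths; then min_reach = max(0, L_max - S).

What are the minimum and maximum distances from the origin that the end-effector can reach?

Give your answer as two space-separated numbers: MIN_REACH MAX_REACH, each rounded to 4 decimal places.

Link lengths: [5.1, 9.6]
max_reach = 5.1 + 9.6 = 14.7
L_max = max([5.1, 9.6]) = 9.6
S (sum of others) = 14.7 - 9.6 = 5.1
min_reach = max(0, 9.6 - 5.1) = max(0, 4.5) = 4.5

Answer: 4.5000 14.7000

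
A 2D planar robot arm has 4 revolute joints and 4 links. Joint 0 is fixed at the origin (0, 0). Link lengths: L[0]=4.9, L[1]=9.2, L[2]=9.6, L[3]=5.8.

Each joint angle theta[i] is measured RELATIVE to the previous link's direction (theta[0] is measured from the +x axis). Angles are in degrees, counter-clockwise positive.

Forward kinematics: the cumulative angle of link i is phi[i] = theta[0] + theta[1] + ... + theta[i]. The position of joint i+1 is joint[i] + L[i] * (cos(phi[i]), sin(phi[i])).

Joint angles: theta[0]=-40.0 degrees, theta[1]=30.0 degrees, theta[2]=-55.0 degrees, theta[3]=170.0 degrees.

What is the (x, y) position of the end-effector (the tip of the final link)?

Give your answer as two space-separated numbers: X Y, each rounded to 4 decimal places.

Answer: 15.3698 -7.8454

Derivation:
joint[0] = (0.0000, 0.0000)  (base)
link 0: phi[0] = -40 = -40 deg
  cos(-40 deg) = 0.7660, sin(-40 deg) = -0.6428
  joint[1] = (0.0000, 0.0000) + 4.9 * (0.7660, -0.6428) = (0.0000 + 3.7536, 0.0000 + -3.1497) = (3.7536, -3.1497)
link 1: phi[1] = -40 + 30 = -10 deg
  cos(-10 deg) = 0.9848, sin(-10 deg) = -0.1736
  joint[2] = (3.7536, -3.1497) + 9.2 * (0.9848, -0.1736) = (3.7536 + 9.0602, -3.1497 + -1.5976) = (12.8138, -4.7472)
link 2: phi[2] = -40 + 30 + -55 = -65 deg
  cos(-65 deg) = 0.4226, sin(-65 deg) = -0.9063
  joint[3] = (12.8138, -4.7472) + 9.6 * (0.4226, -0.9063) = (12.8138 + 4.0571, -4.7472 + -8.7006) = (16.8710, -13.4478)
link 3: phi[3] = -40 + 30 + -55 + 170 = 105 deg
  cos(105 deg) = -0.2588, sin(105 deg) = 0.9659
  joint[4] = (16.8710, -13.4478) + 5.8 * (-0.2588, 0.9659) = (16.8710 + -1.5012, -13.4478 + 5.6024) = (15.3698, -7.8454)
End effector: (15.3698, -7.8454)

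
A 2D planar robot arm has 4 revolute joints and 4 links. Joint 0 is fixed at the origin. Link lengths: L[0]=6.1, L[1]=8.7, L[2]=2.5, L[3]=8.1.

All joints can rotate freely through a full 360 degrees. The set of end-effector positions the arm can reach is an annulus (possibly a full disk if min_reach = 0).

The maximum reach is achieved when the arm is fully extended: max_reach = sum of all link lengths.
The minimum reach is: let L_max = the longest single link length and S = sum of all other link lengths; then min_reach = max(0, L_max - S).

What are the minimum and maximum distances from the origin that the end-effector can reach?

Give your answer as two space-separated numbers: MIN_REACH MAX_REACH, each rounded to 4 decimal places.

Link lengths: [6.1, 8.7, 2.5, 8.1]
max_reach = 6.1 + 8.7 + 2.5 + 8.1 = 25.4
L_max = max([6.1, 8.7, 2.5, 8.1]) = 8.7
S (sum of others) = 25.4 - 8.7 = 16.7
min_reach = max(0, 8.7 - 16.7) = max(0, -8) = 0

Answer: 0.0000 25.4000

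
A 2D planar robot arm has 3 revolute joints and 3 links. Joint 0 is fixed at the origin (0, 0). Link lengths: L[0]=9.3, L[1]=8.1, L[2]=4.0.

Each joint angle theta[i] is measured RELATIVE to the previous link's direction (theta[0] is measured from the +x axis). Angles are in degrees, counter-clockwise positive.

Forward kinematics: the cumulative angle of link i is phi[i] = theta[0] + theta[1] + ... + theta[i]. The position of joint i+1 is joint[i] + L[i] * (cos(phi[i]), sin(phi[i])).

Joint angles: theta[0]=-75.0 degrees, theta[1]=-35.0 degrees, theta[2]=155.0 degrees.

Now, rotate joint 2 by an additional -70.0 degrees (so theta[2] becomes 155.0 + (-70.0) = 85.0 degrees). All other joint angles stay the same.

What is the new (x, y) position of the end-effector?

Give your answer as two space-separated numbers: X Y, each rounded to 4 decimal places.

joint[0] = (0.0000, 0.0000)  (base)
link 0: phi[0] = -75 = -75 deg
  cos(-75 deg) = 0.2588, sin(-75 deg) = -0.9659
  joint[1] = (0.0000, 0.0000) + 9.3 * (0.2588, -0.9659) = (0.0000 + 2.4070, 0.0000 + -8.9831) = (2.4070, -8.9831)
link 1: phi[1] = -75 + -35 = -110 deg
  cos(-110 deg) = -0.3420, sin(-110 deg) = -0.9397
  joint[2] = (2.4070, -8.9831) + 8.1 * (-0.3420, -0.9397) = (2.4070 + -2.7704, -8.9831 + -7.6115) = (-0.3633, -16.5946)
link 2: phi[2] = -75 + -35 + 85 = -25 deg
  cos(-25 deg) = 0.9063, sin(-25 deg) = -0.4226
  joint[3] = (-0.3633, -16.5946) + 4 * (0.9063, -0.4226) = (-0.3633 + 3.6252, -16.5946 + -1.6905) = (3.2619, -18.2851)
End effector: (3.2619, -18.2851)

Answer: 3.2619 -18.2851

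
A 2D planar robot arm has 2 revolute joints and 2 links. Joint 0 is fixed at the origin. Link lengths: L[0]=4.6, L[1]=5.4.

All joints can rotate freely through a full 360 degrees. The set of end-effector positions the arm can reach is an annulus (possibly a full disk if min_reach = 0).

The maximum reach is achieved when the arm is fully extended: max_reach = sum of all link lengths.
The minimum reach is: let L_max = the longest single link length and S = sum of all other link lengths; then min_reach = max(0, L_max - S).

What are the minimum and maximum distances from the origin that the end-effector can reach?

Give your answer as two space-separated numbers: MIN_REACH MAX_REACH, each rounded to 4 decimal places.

Answer: 0.8000 10.0000

Derivation:
Link lengths: [4.6, 5.4]
max_reach = 4.6 + 5.4 = 10
L_max = max([4.6, 5.4]) = 5.4
S (sum of others) = 10 - 5.4 = 4.6
min_reach = max(0, 5.4 - 4.6) = max(0, 0.8) = 0.8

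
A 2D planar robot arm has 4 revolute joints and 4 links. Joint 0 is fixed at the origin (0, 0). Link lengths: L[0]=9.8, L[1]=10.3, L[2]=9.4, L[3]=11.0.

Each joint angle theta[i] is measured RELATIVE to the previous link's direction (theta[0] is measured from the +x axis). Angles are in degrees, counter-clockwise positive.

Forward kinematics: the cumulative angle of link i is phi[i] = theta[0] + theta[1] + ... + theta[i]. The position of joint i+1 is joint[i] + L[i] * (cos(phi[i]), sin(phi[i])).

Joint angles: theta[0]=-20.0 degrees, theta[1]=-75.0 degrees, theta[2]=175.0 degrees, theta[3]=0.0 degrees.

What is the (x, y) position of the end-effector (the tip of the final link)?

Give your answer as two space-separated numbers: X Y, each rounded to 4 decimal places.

Answer: 11.8537 6.4775

Derivation:
joint[0] = (0.0000, 0.0000)  (base)
link 0: phi[0] = -20 = -20 deg
  cos(-20 deg) = 0.9397, sin(-20 deg) = -0.3420
  joint[1] = (0.0000, 0.0000) + 9.8 * (0.9397, -0.3420) = (0.0000 + 9.2090, 0.0000 + -3.3518) = (9.2090, -3.3518)
link 1: phi[1] = -20 + -75 = -95 deg
  cos(-95 deg) = -0.0872, sin(-95 deg) = -0.9962
  joint[2] = (9.2090, -3.3518) + 10.3 * (-0.0872, -0.9962) = (9.2090 + -0.8977, -3.3518 + -10.2608) = (8.3113, -13.6126)
link 2: phi[2] = -20 + -75 + 175 = 80 deg
  cos(80 deg) = 0.1736, sin(80 deg) = 0.9848
  joint[3] = (8.3113, -13.6126) + 9.4 * (0.1736, 0.9848) = (8.3113 + 1.6323, -13.6126 + 9.2572) = (9.9436, -4.3554)
link 3: phi[3] = -20 + -75 + 175 + 0 = 80 deg
  cos(80 deg) = 0.1736, sin(80 deg) = 0.9848
  joint[4] = (9.9436, -4.3554) + 11 * (0.1736, 0.9848) = (9.9436 + 1.9101, -4.3554 + 10.8329) = (11.8537, 6.4775)
End effector: (11.8537, 6.4775)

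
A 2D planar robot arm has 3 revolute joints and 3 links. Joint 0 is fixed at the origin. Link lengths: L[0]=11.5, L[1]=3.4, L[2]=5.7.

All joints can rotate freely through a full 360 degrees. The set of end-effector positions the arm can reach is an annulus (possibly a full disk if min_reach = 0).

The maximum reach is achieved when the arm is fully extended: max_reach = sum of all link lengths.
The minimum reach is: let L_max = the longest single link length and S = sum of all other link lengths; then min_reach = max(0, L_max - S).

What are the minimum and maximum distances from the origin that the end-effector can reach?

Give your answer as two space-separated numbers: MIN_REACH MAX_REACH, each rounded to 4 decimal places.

Link lengths: [11.5, 3.4, 5.7]
max_reach = 11.5 + 3.4 + 5.7 = 20.6
L_max = max([11.5, 3.4, 5.7]) = 11.5
S (sum of others) = 20.6 - 11.5 = 9.1
min_reach = max(0, 11.5 - 9.1) = max(0, 2.4) = 2.4

Answer: 2.4000 20.6000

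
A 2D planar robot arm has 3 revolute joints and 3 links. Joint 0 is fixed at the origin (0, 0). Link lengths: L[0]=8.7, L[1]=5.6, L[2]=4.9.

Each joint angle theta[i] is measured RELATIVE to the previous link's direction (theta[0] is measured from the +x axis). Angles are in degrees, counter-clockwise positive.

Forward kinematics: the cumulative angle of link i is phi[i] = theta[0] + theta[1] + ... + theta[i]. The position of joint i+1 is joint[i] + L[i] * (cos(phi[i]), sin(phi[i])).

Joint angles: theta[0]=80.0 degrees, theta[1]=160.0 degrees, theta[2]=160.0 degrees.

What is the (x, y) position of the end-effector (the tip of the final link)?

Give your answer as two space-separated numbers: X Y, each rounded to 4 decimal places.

Answer: 2.4644 6.8677

Derivation:
joint[0] = (0.0000, 0.0000)  (base)
link 0: phi[0] = 80 = 80 deg
  cos(80 deg) = 0.1736, sin(80 deg) = 0.9848
  joint[1] = (0.0000, 0.0000) + 8.7 * (0.1736, 0.9848) = (0.0000 + 1.5107, 0.0000 + 8.5678) = (1.5107, 8.5678)
link 1: phi[1] = 80 + 160 = 240 deg
  cos(240 deg) = -0.5000, sin(240 deg) = -0.8660
  joint[2] = (1.5107, 8.5678) + 5.6 * (-0.5000, -0.8660) = (1.5107 + -2.8000, 8.5678 + -4.8497) = (-1.2893, 3.7181)
link 2: phi[2] = 80 + 160 + 160 = 400 deg
  cos(400 deg) = 0.7660, sin(400 deg) = 0.6428
  joint[3] = (-1.2893, 3.7181) + 4.9 * (0.7660, 0.6428) = (-1.2893 + 3.7536, 3.7181 + 3.1497) = (2.4644, 6.8677)
End effector: (2.4644, 6.8677)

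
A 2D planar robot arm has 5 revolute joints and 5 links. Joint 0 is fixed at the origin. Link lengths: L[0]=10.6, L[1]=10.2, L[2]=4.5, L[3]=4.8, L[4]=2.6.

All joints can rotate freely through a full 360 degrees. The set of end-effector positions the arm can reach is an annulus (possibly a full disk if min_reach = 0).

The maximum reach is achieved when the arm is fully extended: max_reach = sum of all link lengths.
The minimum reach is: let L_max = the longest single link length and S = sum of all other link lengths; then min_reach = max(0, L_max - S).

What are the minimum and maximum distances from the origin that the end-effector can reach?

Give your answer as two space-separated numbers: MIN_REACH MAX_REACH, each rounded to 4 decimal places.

Answer: 0.0000 32.7000

Derivation:
Link lengths: [10.6, 10.2, 4.5, 4.8, 2.6]
max_reach = 10.6 + 10.2 + 4.5 + 4.8 + 2.6 = 32.7
L_max = max([10.6, 10.2, 4.5, 4.8, 2.6]) = 10.6
S (sum of others) = 32.7 - 10.6 = 22.1
min_reach = max(0, 10.6 - 22.1) = max(0, -11.5) = 0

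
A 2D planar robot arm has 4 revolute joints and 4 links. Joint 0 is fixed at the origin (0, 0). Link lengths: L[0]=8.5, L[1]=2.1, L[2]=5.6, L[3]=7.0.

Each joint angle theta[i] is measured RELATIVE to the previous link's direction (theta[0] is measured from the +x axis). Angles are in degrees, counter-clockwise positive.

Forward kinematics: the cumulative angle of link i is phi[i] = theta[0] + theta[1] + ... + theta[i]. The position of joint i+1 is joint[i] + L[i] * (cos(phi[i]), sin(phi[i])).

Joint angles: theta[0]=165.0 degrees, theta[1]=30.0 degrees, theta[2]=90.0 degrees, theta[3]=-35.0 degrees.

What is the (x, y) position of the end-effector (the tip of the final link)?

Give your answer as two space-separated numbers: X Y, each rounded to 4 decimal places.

Answer: -11.1836 -10.3306

Derivation:
joint[0] = (0.0000, 0.0000)  (base)
link 0: phi[0] = 165 = 165 deg
  cos(165 deg) = -0.9659, sin(165 deg) = 0.2588
  joint[1] = (0.0000, 0.0000) + 8.5 * (-0.9659, 0.2588) = (0.0000 + -8.2104, 0.0000 + 2.2000) = (-8.2104, 2.2000)
link 1: phi[1] = 165 + 30 = 195 deg
  cos(195 deg) = -0.9659, sin(195 deg) = -0.2588
  joint[2] = (-8.2104, 2.2000) + 2.1 * (-0.9659, -0.2588) = (-8.2104 + -2.0284, 2.2000 + -0.5435) = (-10.2388, 1.6564)
link 2: phi[2] = 165 + 30 + 90 = 285 deg
  cos(285 deg) = 0.2588, sin(285 deg) = -0.9659
  joint[3] = (-10.2388, 1.6564) + 5.6 * (0.2588, -0.9659) = (-10.2388 + 1.4494, 1.6564 + -5.4092) = (-8.7894, -3.7527)
link 3: phi[3] = 165 + 30 + 90 + -35 = 250 deg
  cos(250 deg) = -0.3420, sin(250 deg) = -0.9397
  joint[4] = (-8.7894, -3.7527) + 7 * (-0.3420, -0.9397) = (-8.7894 + -2.3941, -3.7527 + -6.5778) = (-11.1836, -10.3306)
End effector: (-11.1836, -10.3306)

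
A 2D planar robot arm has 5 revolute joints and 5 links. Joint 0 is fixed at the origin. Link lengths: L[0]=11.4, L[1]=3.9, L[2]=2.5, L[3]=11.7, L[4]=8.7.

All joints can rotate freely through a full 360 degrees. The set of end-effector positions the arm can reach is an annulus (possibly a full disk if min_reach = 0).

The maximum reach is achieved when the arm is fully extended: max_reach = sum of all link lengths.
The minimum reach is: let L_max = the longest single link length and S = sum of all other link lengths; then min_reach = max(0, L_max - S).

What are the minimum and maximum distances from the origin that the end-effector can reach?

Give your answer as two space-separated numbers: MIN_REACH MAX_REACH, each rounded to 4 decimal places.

Answer: 0.0000 38.2000

Derivation:
Link lengths: [11.4, 3.9, 2.5, 11.7, 8.7]
max_reach = 11.4 + 3.9 + 2.5 + 11.7 + 8.7 = 38.2
L_max = max([11.4, 3.9, 2.5, 11.7, 8.7]) = 11.7
S (sum of others) = 38.2 - 11.7 = 26.5
min_reach = max(0, 11.7 - 26.5) = max(0, -14.8) = 0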